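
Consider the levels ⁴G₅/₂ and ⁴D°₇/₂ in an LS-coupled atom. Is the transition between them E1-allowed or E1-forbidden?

forbidden

ΔJ = 0, ±1 (not J=0↔0): J: 5/2 → 7/2, ΔJ = +1 — ✓.
ΔS = 0: S: 3/2 → 3/2 — ✓.
ΔL = 0, ±1 (not L=0↔0): L: 4 → 2, ΔL = -2 — ✗.
Parity must change: even → odd — ✓.
Rule(s) violated: ΔL.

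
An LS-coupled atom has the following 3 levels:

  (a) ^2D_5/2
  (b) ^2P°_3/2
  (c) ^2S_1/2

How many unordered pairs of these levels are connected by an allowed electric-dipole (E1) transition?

(a)–(b): allowed.
(a)–(c): forbidden (parity, ΔL, ΔJ).
(b)–(c): allowed.
Allowed pairs: 2 of 3.

2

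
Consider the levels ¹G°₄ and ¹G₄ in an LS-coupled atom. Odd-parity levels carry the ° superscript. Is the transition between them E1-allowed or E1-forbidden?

allowed

Initial level: S=0, L=4, J=4, parity odd. Final level: S=0, L=4, J=4, parity even.
ΔJ = 0, ±1 (not J=0↔0): J: 4 → 4, ΔJ = +0 — ✓.
ΔL = 0, ±1 (not L=0↔0): L: 4 → 4, ΔL = +0 — ✓.
Parity must change: odd → even — ✓.
ΔS = 0: S: 0 → 0 — ✓.
All four E1 rules are satisfied.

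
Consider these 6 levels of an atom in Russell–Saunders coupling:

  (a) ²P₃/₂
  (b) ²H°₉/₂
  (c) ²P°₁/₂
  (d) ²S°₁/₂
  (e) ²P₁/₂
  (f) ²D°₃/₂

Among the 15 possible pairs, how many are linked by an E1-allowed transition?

6

(a)–(b): forbidden (ΔL, ΔJ).
(a)–(c): allowed.
(a)–(d): allowed.
(a)–(e): forbidden (parity).
(a)–(f): allowed.
(b)–(c): forbidden (parity, ΔL, ΔJ).
(b)–(d): forbidden (parity, ΔL, ΔJ).
(b)–(e): forbidden (ΔL, ΔJ).
(b)–(f): forbidden (parity, ΔL, ΔJ).
(c)–(d): forbidden (parity).
(c)–(e): allowed.
(c)–(f): forbidden (parity).
(d)–(e): allowed.
(d)–(f): forbidden (parity, ΔL).
(e)–(f): allowed.
Allowed pairs: 6 of 15.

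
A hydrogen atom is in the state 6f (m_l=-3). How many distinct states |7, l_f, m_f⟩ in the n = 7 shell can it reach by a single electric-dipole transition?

4

E1 requires Δl = ±1, so l_f ∈ {2, 4}; with 0 ≤ l_f ≤ n_f−1 = 6, the allowed l_f values are {2, 4}.
For l_f = 2: m_f ∈ {m_i−1, m_i, m_i+1} ∩ [−2, 2] = {-2} → 1 state.
For l_f = 4: m_f ∈ {m_i−1, m_i, m_i+1} ∩ [−4, 4] = {-4, -3, -2} → 3 states.
Total: 4.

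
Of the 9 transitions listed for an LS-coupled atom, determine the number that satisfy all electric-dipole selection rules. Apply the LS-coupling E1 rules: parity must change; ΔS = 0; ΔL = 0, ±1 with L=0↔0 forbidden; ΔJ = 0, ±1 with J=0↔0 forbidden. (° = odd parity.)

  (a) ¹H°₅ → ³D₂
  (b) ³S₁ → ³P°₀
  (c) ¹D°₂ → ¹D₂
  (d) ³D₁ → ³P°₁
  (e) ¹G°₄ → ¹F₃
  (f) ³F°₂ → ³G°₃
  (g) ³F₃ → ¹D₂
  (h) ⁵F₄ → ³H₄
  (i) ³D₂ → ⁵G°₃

4

(a) forbidden (ΔS, ΔL, ΔJ fail)
(b) allowed
(c) allowed
(d) allowed
(e) allowed
(f) forbidden (parity fails)
(g) forbidden (parity, ΔS fail)
(h) forbidden (parity, ΔS, ΔL fail)
(i) forbidden (ΔS, ΔL fail)
Total allowed: 4 of 9.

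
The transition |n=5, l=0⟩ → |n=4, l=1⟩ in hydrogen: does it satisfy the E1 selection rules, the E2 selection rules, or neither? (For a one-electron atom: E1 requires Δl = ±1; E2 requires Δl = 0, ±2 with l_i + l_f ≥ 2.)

Δl = 1 − 0 = +1; l_i + l_f = 1.
E1 (Δl = ±1): satisfied.
E2 (Δl = 0,±2, l_i+l_f ≥ 2): not satisfied.

E1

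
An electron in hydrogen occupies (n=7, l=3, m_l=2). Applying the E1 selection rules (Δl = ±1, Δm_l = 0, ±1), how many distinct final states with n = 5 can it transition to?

5

E1 requires Δl = ±1, so l_f ∈ {2, 4}; with 0 ≤ l_f ≤ n_f−1 = 4, the allowed l_f values are {2, 4}.
For l_f = 2: m_f ∈ {m_i−1, m_i, m_i+1} ∩ [−2, 2] = {1, 2} → 2 states.
For l_f = 4: m_f ∈ {m_i−1, m_i, m_i+1} ∩ [−4, 4] = {1, 2, 3} → 3 states.
Total: 5.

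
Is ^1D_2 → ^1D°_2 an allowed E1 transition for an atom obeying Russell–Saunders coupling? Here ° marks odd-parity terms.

allowed

Parity must change: even → odd — satisfied.
ΔS = 0: S: 0 → 0 — satisfied.
ΔL = 0, ±1 (not L=0↔0): L: 2 → 2, ΔL = +0 — satisfied.
ΔJ = 0, ±1 (not J=0↔0): J: 2 → 2, ΔJ = +0 — satisfied.
All four E1 rules are satisfied.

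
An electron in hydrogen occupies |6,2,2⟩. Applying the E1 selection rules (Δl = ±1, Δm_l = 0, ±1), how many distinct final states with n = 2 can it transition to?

1

E1 requires Δl = ±1, so l_f ∈ {1, 3}; with 0 ≤ l_f ≤ n_f−1 = 1, the allowed l_f values are {1}.
For l_f = 1: m_f ∈ {m_i−1, m_i, m_i+1} ∩ [−1, 1] = {1} → 1 state.
Total: 1.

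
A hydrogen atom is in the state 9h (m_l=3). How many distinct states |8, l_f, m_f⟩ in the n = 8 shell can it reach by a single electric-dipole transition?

E1 requires Δl = ±1, so l_f ∈ {4, 6}; with 0 ≤ l_f ≤ n_f−1 = 7, the allowed l_f values are {4, 6}.
For l_f = 4: m_f ∈ {m_i−1, m_i, m_i+1} ∩ [−4, 4] = {2, 3, 4} → 3 states.
For l_f = 6: m_f ∈ {m_i−1, m_i, m_i+1} ∩ [−6, 6] = {2, 3, 4} → 3 states.
Total: 6.

6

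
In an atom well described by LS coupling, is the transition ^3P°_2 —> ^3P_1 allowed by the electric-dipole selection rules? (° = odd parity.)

allowed

Reading off the term symbols: S 1→1, L 1→1, J 2→1, parity odd→even.
Parity must change: odd → even — passes.
ΔS = 0: S: 1 → 1 — passes.
ΔL = 0, ±1 (not L=0↔0): L: 1 → 1, ΔL = +0 — passes.
ΔJ = 0, ±1 (not J=0↔0): J: 2 → 1, ΔJ = -1 — passes.
All four E1 rules are satisfied.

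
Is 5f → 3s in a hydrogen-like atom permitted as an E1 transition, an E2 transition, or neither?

neither

Δl = 0 − 3 = -3; l_i + l_f = 3.
E1 (Δl = ±1): not satisfied.
E2 (Δl = 0,±2, l_i+l_f ≥ 2): not satisfied.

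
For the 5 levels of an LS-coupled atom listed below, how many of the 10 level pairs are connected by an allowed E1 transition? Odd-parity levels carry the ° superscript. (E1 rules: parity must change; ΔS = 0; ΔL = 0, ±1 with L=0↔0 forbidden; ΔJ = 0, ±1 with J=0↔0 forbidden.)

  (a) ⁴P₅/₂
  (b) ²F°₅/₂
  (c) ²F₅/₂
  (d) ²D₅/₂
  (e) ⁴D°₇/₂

(a)–(b): forbidden (ΔS, ΔL).
(a)–(c): forbidden (parity, ΔS, ΔL).
(a)–(d): forbidden (parity, ΔS).
(a)–(e): allowed.
(b)–(c): allowed.
(b)–(d): allowed.
(b)–(e): forbidden (parity, ΔS).
(c)–(d): forbidden (parity).
(c)–(e): forbidden (ΔS).
(d)–(e): forbidden (ΔS).
Allowed pairs: 3 of 10.

3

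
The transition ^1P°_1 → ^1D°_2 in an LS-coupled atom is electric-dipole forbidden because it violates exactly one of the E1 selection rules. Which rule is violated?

parity

Initial level: S=0, L=1, J=1, parity odd. Final level: S=0, L=2, J=2, parity odd.
Parity must change: odd → odd — fails.
ΔS = 0: S: 0 → 0 — passes.
ΔJ = 0, ±1 (not J=0↔0): J: 1 → 2, ΔJ = +1 — passes.
ΔL = 0, ±1 (not L=0↔0): L: 1 → 2, ΔL = +1 — passes.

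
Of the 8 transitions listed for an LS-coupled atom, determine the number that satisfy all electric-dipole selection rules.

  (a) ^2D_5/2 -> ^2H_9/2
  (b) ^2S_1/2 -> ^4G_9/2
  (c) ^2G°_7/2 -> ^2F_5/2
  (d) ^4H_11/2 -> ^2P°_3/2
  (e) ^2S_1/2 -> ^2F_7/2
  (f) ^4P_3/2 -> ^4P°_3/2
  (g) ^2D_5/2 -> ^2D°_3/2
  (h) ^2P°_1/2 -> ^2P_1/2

(a) forbidden (parity, ΔL, ΔJ fail)
(b) forbidden (parity, ΔS, ΔL, ΔJ fail)
(c) allowed
(d) forbidden (ΔS, ΔL, ΔJ fail)
(e) forbidden (parity, ΔL, ΔJ fail)
(f) allowed
(g) allowed
(h) allowed
Total allowed: 4 of 8.

4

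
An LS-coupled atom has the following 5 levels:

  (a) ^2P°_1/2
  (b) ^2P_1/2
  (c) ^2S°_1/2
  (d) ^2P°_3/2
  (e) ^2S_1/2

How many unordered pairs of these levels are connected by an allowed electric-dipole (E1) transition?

5

(a)–(b): allowed.
(a)–(c): forbidden (parity).
(a)–(d): forbidden (parity).
(a)–(e): allowed.
(b)–(c): allowed.
(b)–(d): allowed.
(b)–(e): forbidden (parity).
(c)–(d): forbidden (parity).
(c)–(e): forbidden (ΔL).
(d)–(e): allowed.
Allowed pairs: 5 of 10.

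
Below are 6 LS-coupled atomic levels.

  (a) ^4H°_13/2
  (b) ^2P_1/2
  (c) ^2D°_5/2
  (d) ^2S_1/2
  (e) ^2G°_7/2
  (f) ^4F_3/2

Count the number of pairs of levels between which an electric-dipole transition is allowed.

0

(a)–(b): forbidden (ΔS, ΔL, ΔJ).
(a)–(c): forbidden (parity, ΔS, ΔL, ΔJ).
(a)–(d): forbidden (ΔS, ΔL, ΔJ).
(a)–(e): forbidden (parity, ΔS, ΔJ).
(a)–(f): forbidden (ΔL, ΔJ).
(b)–(c): forbidden (ΔJ).
(b)–(d): forbidden (parity).
(b)–(e): forbidden (ΔL, ΔJ).
(b)–(f): forbidden (parity, ΔS, ΔL).
(c)–(d): forbidden (ΔL, ΔJ).
(c)–(e): forbidden (parity, ΔL).
(c)–(f): forbidden (ΔS).
(d)–(e): forbidden (ΔL, ΔJ).
(d)–(f): forbidden (parity, ΔS, ΔL).
(e)–(f): forbidden (ΔS, ΔJ).
Allowed pairs: 0 of 15.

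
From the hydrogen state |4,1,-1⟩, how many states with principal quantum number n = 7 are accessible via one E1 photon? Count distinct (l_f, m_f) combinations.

4

E1 requires Δl = ±1, so l_f ∈ {0, 2}; with 0 ≤ l_f ≤ n_f−1 = 6, the allowed l_f values are {0, 2}.
For l_f = 0: m_f ∈ {m_i−1, m_i, m_i+1} ∩ [−0, 0] = {0} → 1 state.
For l_f = 2: m_f ∈ {m_i−1, m_i, m_i+1} ∩ [−2, 2] = {-2, -1, 0} → 3 states.
Total: 4.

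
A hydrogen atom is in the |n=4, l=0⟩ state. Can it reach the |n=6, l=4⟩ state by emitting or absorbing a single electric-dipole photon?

forbidden

Initial l = 0, final l = 4, so Δl = +4. E1 requires Δl = ±1: fails.
The transition is electric-dipole forbidden.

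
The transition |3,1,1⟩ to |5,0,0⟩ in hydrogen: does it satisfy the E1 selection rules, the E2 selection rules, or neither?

Δl = 0 − 1 = -1; l_i + l_f = 1.
Δm_l = -1.
E1 (Δl = ±1, |Δm_l| ≤ 1): satisfied.
E2 (Δl = 0,±2, l_i+l_f ≥ 2, |Δm_l| ≤ 2): not satisfied.

E1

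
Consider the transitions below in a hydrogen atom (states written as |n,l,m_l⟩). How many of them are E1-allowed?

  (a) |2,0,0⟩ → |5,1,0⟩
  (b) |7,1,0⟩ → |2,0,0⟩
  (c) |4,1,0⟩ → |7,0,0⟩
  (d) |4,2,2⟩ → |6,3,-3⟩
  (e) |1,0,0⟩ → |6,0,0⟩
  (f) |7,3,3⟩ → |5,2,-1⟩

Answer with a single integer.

(a) allowed
(b) allowed
(c) allowed
(d) forbidden — Δm_l = -5 (E1 requires Δm_l = 0, ±1)
(e) forbidden — Δl = +0 (E1 requires Δl = ±1)
(f) forbidden — Δm_l = -4 (E1 requires Δm_l = 0, ±1)
Total allowed: 3 of 6.

3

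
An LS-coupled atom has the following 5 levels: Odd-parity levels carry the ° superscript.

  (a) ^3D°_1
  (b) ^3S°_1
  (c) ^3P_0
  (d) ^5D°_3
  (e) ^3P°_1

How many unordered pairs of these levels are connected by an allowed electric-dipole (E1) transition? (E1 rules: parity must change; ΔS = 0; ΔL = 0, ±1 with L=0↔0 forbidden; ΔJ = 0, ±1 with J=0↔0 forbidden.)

3

(a)–(b): forbidden (parity, ΔL).
(a)–(c): allowed.
(a)–(d): forbidden (parity, ΔS, ΔJ).
(a)–(e): forbidden (parity).
(b)–(c): allowed.
(b)–(d): forbidden (parity, ΔS, ΔL, ΔJ).
(b)–(e): forbidden (parity).
(c)–(d): forbidden (ΔS, ΔJ).
(c)–(e): allowed.
(d)–(e): forbidden (parity, ΔS, ΔJ).
Allowed pairs: 3 of 10.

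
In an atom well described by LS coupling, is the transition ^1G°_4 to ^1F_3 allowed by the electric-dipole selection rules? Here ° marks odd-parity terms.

Reading off the term symbols: S 0→0, L 4→3, J 4→3, parity odd→even.
ΔJ = 0, ±1 (not J=0↔0): J: 4 → 3, ΔJ = -1 — ok.
ΔL = 0, ±1 (not L=0↔0): L: 4 → 3, ΔL = -1 — ok.
Parity must change: odd → even — ok.
ΔS = 0: S: 0 → 0 — ok.
All four E1 rules are satisfied.

allowed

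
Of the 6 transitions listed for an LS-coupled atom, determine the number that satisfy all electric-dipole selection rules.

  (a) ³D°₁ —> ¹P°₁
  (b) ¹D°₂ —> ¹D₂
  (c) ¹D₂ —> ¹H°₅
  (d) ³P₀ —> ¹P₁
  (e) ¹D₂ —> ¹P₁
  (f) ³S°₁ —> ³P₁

2

(a) forbidden (parity, ΔS fail)
(b) allowed
(c) forbidden (ΔL, ΔJ fail)
(d) forbidden (parity, ΔS fail)
(e) forbidden (parity fails)
(f) allowed
Total allowed: 2 of 6.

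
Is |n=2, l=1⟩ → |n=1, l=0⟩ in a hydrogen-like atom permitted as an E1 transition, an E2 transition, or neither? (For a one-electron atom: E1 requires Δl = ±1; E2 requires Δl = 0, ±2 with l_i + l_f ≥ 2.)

E1

Δl = 0 − 1 = -1; l_i + l_f = 1.
E1 (Δl = ±1): satisfied.
E2 (Δl = 0,±2, l_i+l_f ≥ 2): not satisfied.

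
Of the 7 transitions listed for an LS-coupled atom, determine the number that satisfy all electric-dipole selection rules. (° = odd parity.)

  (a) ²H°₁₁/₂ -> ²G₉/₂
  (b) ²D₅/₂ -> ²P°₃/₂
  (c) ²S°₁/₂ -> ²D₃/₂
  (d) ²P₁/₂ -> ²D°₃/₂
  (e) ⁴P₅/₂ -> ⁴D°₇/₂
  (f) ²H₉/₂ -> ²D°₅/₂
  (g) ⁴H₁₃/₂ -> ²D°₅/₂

(a) allowed
(b) allowed
(c) forbidden (ΔL fails)
(d) allowed
(e) allowed
(f) forbidden (ΔL, ΔJ fail)
(g) forbidden (ΔS, ΔL, ΔJ fail)
Total allowed: 4 of 7.

4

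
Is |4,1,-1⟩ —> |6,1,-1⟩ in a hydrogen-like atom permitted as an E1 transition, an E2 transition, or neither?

E2

Δl = 1 − 1 = +0; l_i + l_f = 2.
Δm_l = +0.
E1 (Δl = ±1, |Δm_l| ≤ 1): not satisfied.
E2 (Δl = 0,±2, l_i+l_f ≥ 2, |Δm_l| ≤ 2): satisfied.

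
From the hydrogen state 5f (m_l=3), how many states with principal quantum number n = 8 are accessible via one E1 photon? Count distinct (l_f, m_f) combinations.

4

E1 requires Δl = ±1, so l_f ∈ {2, 4}; with 0 ≤ l_f ≤ n_f−1 = 7, the allowed l_f values are {2, 4}.
For l_f = 2: m_f ∈ {m_i−1, m_i, m_i+1} ∩ [−2, 2] = {2} → 1 state.
For l_f = 4: m_f ∈ {m_i−1, m_i, m_i+1} ∩ [−4, 4] = {2, 3, 4} → 3 states.
Total: 4.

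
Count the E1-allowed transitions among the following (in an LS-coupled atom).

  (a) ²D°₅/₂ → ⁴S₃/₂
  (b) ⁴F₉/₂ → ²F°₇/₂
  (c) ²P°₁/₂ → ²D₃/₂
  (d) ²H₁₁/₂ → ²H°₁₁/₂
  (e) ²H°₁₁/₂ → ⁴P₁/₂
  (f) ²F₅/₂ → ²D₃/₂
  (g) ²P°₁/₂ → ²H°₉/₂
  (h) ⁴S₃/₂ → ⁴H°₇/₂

2

(a) forbidden (ΔS, ΔL fail)
(b) forbidden (ΔS fails)
(c) allowed
(d) allowed
(e) forbidden (ΔS, ΔL, ΔJ fail)
(f) forbidden (parity fails)
(g) forbidden (parity, ΔL, ΔJ fail)
(h) forbidden (ΔL, ΔJ fail)
Total allowed: 2 of 8.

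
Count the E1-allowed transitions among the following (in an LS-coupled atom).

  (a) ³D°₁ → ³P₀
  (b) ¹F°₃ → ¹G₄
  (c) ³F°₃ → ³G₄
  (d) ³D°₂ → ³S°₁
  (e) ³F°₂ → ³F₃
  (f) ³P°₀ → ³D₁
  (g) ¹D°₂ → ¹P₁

(a) allowed
(b) allowed
(c) allowed
(d) forbidden (parity, ΔL fail)
(e) allowed
(f) allowed
(g) allowed
Total allowed: 6 of 7.

6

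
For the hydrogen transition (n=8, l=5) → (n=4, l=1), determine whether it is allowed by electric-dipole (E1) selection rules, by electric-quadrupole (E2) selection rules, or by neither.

neither

Δl = 1 − 5 = -4; l_i + l_f = 6.
E1 (Δl = ±1): not satisfied.
E2 (Δl = 0,±2, l_i+l_f ≥ 2): not satisfied.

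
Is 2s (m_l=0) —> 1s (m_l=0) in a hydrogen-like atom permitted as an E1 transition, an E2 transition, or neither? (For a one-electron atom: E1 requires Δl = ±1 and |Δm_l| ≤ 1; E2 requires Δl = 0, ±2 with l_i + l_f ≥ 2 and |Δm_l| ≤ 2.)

Δl = 0 − 0 = +0; l_i + l_f = 0.
Δm_l = +0.
E1 (Δl = ±1, |Δm_l| ≤ 1): not satisfied.
E2 (Δl = 0,±2, l_i+l_f ≥ 2, |Δm_l| ≤ 2): not satisfied.

neither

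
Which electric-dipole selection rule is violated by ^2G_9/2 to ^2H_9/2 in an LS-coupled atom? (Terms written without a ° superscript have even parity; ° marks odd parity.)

Reading off the term symbols: S 1/2→1/2, L 4→5, J 9/2→9/2, parity even→even.
Parity must change: even → even — violated.
ΔS = 0: S: 1/2 → 1/2 — satisfied.
ΔL = 0, ±1 (not L=0↔0): L: 4 → 5, ΔL = +1 — satisfied.
ΔJ = 0, ±1 (not J=0↔0): J: 9/2 → 9/2, ΔJ = +0 — satisfied.

parity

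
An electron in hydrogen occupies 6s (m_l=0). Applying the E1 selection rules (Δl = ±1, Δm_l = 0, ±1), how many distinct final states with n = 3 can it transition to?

E1 requires Δl = ±1, so l_f ∈ {-1, 1}; with 0 ≤ l_f ≤ n_f−1 = 2, the allowed l_f values are {1}.
For l_f = 1: m_f ∈ {m_i−1, m_i, m_i+1} ∩ [−1, 1] = {-1, 0, 1} → 3 states.
Total: 3.

3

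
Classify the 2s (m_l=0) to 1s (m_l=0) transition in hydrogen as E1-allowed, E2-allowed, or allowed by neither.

neither

Δl = 0 − 0 = +0; l_i + l_f = 0.
Δm_l = +0.
E1 (Δl = ±1, |Δm_l| ≤ 1): not satisfied.
E2 (Δl = 0,±2, l_i+l_f ≥ 2, |Δm_l| ≤ 2): not satisfied.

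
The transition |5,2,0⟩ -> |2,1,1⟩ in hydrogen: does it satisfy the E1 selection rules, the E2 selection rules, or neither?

E1

Δl = 1 − 2 = -1; l_i + l_f = 3.
Δm_l = +1.
E1 (Δl = ±1, |Δm_l| ≤ 1): satisfied.
E2 (Δl = 0,±2, l_i+l_f ≥ 2, |Δm_l| ≤ 2): not satisfied.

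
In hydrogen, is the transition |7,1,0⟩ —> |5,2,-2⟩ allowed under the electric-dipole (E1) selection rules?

forbidden

Δl = 2 − 1 = +1; the E1 rule Δl = ±1 is ok.
Δm_l = -2 − (0) = -2. E1 requires Δm_l = 0, ±1: fails.
The transition is electric-dipole forbidden.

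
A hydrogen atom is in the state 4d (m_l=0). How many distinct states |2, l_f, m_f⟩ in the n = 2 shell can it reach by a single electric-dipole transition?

3

E1 requires Δl = ±1, so l_f ∈ {1, 3}; with 0 ≤ l_f ≤ n_f−1 = 1, the allowed l_f values are {1}.
For l_f = 1: m_f ∈ {m_i−1, m_i, m_i+1} ∩ [−1, 1] = {-1, 0, 1} → 3 states.
Total: 3.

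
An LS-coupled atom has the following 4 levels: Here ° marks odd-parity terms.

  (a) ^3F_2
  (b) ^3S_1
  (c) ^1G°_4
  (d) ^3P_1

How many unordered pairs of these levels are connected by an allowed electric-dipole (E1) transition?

(a)–(b): forbidden (parity, ΔL).
(a)–(c): forbidden (ΔS, ΔJ).
(a)–(d): forbidden (parity, ΔL).
(b)–(c): forbidden (ΔS, ΔL, ΔJ).
(b)–(d): forbidden (parity).
(c)–(d): forbidden (ΔS, ΔL, ΔJ).
Allowed pairs: 0 of 6.

0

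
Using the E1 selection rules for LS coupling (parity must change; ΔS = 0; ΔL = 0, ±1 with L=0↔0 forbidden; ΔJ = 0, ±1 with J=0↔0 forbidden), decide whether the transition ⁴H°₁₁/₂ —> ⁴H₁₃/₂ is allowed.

allowed

Initial level: S=3/2, L=5, J=11/2, parity odd. Final level: S=3/2, L=5, J=13/2, parity even.
Parity must change: odd → even — ok.
ΔS = 0: S: 3/2 → 3/2 — ok.
ΔL = 0, ±1 (not L=0↔0): L: 5 → 5, ΔL = +0 — ok.
ΔJ = 0, ±1 (not J=0↔0): J: 11/2 → 13/2, ΔJ = +1 — ok.
All four E1 rules are satisfied.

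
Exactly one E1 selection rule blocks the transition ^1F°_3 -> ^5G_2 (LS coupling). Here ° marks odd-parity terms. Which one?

Reading off the term symbols: S 0→2, L 3→4, J 3→2, parity odd→even.
Parity must change: odd → even — satisfied.
ΔS = 0: S: 0 → 2 — violated.
ΔL = 0, ±1 (not L=0↔0): L: 3 → 4, ΔL = +1 — satisfied.
ΔJ = 0, ±1 (not J=0↔0): J: 3 → 2, ΔJ = -1 — satisfied.

the ΔS = 0 rule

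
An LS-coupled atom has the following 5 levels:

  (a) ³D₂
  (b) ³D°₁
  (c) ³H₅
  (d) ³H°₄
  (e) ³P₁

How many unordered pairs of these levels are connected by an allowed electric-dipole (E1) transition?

3

(a)–(b): allowed.
(a)–(c): forbidden (parity, ΔL, ΔJ).
(a)–(d): forbidden (ΔL, ΔJ).
(a)–(e): forbidden (parity).
(b)–(c): forbidden (ΔL, ΔJ).
(b)–(d): forbidden (parity, ΔL, ΔJ).
(b)–(e): allowed.
(c)–(d): allowed.
(c)–(e): forbidden (parity, ΔL, ΔJ).
(d)–(e): forbidden (ΔL, ΔJ).
Allowed pairs: 3 of 10.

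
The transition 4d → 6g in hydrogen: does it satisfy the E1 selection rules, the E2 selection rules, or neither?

E2

Δl = 4 − 2 = +2; l_i + l_f = 6.
E1 (Δl = ±1): not satisfied.
E2 (Δl = 0,±2, l_i+l_f ≥ 2): satisfied.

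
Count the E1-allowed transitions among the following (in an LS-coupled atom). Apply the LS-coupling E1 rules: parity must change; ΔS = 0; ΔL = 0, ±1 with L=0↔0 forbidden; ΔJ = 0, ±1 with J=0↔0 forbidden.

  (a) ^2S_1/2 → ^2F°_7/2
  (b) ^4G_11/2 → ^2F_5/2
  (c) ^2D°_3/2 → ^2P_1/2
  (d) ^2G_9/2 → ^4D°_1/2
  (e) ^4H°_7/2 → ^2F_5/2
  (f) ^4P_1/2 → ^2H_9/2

(a) forbidden (ΔL, ΔJ fail)
(b) forbidden (parity, ΔS, ΔJ fail)
(c) allowed
(d) forbidden (ΔS, ΔL, ΔJ fail)
(e) forbidden (ΔS, ΔL fail)
(f) forbidden (parity, ΔS, ΔL, ΔJ fail)
Total allowed: 1 of 6.

1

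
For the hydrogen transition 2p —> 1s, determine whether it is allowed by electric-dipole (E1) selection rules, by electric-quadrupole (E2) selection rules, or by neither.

E1

Δl = 0 − 1 = -1; l_i + l_f = 1.
E1 (Δl = ±1): satisfied.
E2 (Δl = 0,±2, l_i+l_f ≥ 2): not satisfied.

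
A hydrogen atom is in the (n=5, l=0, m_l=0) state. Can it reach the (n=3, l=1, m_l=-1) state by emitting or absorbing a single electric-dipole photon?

allowed

l: 0 → 1 (Δl = +1). Δl = ±1 ok.
m_l: 0 → -1 (Δm_l = -1). |Δm_l| ≤ 1 ok.
All E1 selection rules are satisfied.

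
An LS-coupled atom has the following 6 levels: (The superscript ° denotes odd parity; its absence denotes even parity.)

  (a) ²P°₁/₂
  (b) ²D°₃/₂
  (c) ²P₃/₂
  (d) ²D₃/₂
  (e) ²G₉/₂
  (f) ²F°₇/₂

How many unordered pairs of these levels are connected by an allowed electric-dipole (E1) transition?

5

(a)–(b): forbidden (parity).
(a)–(c): allowed.
(a)–(d): allowed.
(a)–(e): forbidden (ΔL, ΔJ).
(a)–(f): forbidden (parity, ΔL, ΔJ).
(b)–(c): allowed.
(b)–(d): allowed.
(b)–(e): forbidden (ΔL, ΔJ).
(b)–(f): forbidden (parity, ΔJ).
(c)–(d): forbidden (parity).
(c)–(e): forbidden (parity, ΔL, ΔJ).
(c)–(f): forbidden (ΔL, ΔJ).
(d)–(e): forbidden (parity, ΔL, ΔJ).
(d)–(f): forbidden (ΔJ).
(e)–(f): allowed.
Allowed pairs: 5 of 15.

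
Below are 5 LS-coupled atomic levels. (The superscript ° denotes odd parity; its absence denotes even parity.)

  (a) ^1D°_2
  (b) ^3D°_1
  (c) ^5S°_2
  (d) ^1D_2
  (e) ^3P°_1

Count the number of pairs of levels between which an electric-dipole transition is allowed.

(a)–(b): forbidden (parity, ΔS).
(a)–(c): forbidden (parity, ΔS, ΔL).
(a)–(d): allowed.
(a)–(e): forbidden (parity, ΔS).
(b)–(c): forbidden (parity, ΔS, ΔL).
(b)–(d): forbidden (ΔS).
(b)–(e): forbidden (parity).
(c)–(d): forbidden (ΔS, ΔL).
(c)–(e): forbidden (parity, ΔS).
(d)–(e): forbidden (ΔS).
Allowed pairs: 1 of 10.

1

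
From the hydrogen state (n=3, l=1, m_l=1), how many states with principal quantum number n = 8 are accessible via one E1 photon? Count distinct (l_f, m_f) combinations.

E1 requires Δl = ±1, so l_f ∈ {0, 2}; with 0 ≤ l_f ≤ n_f−1 = 7, the allowed l_f values are {0, 2}.
For l_f = 0: m_f ∈ {m_i−1, m_i, m_i+1} ∩ [−0, 0] = {0} → 1 state.
For l_f = 2: m_f ∈ {m_i−1, m_i, m_i+1} ∩ [−2, 2] = {0, 1, 2} → 3 states.
Total: 4.

4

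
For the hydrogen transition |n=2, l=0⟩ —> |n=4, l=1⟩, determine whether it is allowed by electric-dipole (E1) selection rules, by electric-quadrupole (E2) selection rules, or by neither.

Δl = 1 − 0 = +1; l_i + l_f = 1.
E1 (Δl = ±1): satisfied.
E2 (Δl = 0,±2, l_i+l_f ≥ 2): not satisfied.

E1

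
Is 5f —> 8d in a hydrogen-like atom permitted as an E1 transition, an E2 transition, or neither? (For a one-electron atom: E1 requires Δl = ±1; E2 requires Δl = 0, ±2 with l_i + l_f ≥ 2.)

E1

Δl = 2 − 3 = -1; l_i + l_f = 5.
E1 (Δl = ±1): satisfied.
E2 (Δl = 0,±2, l_i+l_f ≥ 2): not satisfied.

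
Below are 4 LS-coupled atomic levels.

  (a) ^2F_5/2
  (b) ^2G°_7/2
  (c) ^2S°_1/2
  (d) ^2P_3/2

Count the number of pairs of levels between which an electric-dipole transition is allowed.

2

(a)–(b): allowed.
(a)–(c): forbidden (ΔL, ΔJ).
(a)–(d): forbidden (parity, ΔL).
(b)–(c): forbidden (parity, ΔL, ΔJ).
(b)–(d): forbidden (ΔL, ΔJ).
(c)–(d): allowed.
Allowed pairs: 2 of 6.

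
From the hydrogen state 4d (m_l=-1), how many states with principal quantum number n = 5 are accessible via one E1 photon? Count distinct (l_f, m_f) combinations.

5

E1 requires Δl = ±1, so l_f ∈ {1, 3}; with 0 ≤ l_f ≤ n_f−1 = 4, the allowed l_f values are {1, 3}.
For l_f = 1: m_f ∈ {m_i−1, m_i, m_i+1} ∩ [−1, 1] = {-1, 0} → 2 states.
For l_f = 3: m_f ∈ {m_i−1, m_i, m_i+1} ∩ [−3, 3] = {-2, -1, 0} → 3 states.
Total: 5.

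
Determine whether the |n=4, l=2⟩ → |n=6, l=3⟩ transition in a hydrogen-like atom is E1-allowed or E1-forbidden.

allowed

Initial l = 2, final l = 3, so Δl = +1. E1 requires Δl = ±1: satisfied.
All E1 selection rules are satisfied.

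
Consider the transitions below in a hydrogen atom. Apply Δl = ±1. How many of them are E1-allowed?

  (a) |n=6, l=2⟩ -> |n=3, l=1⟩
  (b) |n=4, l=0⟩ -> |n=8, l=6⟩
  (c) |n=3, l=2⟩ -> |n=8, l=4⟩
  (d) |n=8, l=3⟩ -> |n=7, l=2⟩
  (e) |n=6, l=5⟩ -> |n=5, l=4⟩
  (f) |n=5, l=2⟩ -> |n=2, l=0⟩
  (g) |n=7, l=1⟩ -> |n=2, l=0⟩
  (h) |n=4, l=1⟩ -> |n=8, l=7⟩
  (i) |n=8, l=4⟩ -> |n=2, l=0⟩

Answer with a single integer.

4

(a) allowed
(b) forbidden — Δl = +6 (E1 requires Δl = ±1)
(c) forbidden — Δl = +2 (E1 requires Δl = ±1)
(d) allowed
(e) allowed
(f) forbidden — Δl = -2 (E1 requires Δl = ±1)
(g) allowed
(h) forbidden — Δl = +6 (E1 requires Δl = ±1)
(i) forbidden — Δl = -4 (E1 requires Δl = ±1)
Total allowed: 4 of 9.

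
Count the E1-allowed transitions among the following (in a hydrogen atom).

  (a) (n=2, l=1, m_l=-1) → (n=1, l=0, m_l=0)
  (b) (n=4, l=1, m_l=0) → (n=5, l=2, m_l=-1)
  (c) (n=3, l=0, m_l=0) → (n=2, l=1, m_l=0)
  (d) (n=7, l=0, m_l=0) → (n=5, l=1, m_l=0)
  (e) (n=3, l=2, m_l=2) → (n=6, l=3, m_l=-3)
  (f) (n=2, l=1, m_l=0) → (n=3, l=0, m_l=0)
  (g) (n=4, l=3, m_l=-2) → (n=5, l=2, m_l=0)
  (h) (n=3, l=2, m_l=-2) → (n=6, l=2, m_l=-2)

(a) allowed
(b) allowed
(c) allowed
(d) allowed
(e) forbidden — Δm_l = -5 (E1 requires Δm_l = 0, ±1)
(f) allowed
(g) forbidden — Δm_l = +2 (E1 requires Δm_l = 0, ±1)
(h) forbidden — Δl = +0 (E1 requires Δl = ±1)
Total allowed: 5 of 8.

5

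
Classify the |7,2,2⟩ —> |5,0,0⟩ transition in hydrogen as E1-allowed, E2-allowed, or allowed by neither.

E2

Δl = 0 − 2 = -2; l_i + l_f = 2.
Δm_l = -2.
E1 (Δl = ±1, |Δm_l| ≤ 1): not satisfied.
E2 (Δl = 0,±2, l_i+l_f ≥ 2, |Δm_l| ≤ 2): satisfied.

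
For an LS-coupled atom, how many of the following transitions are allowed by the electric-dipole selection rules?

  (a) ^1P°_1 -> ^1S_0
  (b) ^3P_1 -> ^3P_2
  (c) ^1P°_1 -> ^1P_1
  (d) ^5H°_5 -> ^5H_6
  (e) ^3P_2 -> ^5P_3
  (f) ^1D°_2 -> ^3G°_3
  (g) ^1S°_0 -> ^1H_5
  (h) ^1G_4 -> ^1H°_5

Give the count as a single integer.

4

(a) allowed
(b) forbidden (parity fails)
(c) allowed
(d) allowed
(e) forbidden (parity, ΔS fail)
(f) forbidden (parity, ΔS, ΔL fail)
(g) forbidden (ΔL, ΔJ fail)
(h) allowed
Total allowed: 4 of 8.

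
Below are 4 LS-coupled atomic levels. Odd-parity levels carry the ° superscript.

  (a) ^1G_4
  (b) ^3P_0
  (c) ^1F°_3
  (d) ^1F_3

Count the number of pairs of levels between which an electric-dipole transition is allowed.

(a)–(b): forbidden (parity, ΔS, ΔL, ΔJ).
(a)–(c): allowed.
(a)–(d): forbidden (parity).
(b)–(c): forbidden (ΔS, ΔL, ΔJ).
(b)–(d): forbidden (parity, ΔS, ΔL, ΔJ).
(c)–(d): allowed.
Allowed pairs: 2 of 6.

2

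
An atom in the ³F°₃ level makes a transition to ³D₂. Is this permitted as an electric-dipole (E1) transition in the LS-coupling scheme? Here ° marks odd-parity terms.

allowed

ΔS = 0: S: 1 → 1 — ok.
Parity must change: odd → even — ok.
ΔL = 0, ±1 (not L=0↔0): L: 3 → 2, ΔL = -1 — ok.
ΔJ = 0, ±1 (not J=0↔0): J: 3 → 2, ΔJ = -1 — ok.
All four E1 rules are satisfied.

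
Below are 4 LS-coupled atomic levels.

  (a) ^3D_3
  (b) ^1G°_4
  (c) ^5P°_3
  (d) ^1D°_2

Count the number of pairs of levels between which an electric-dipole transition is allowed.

(a)–(b): forbidden (ΔS, ΔL).
(a)–(c): forbidden (ΔS).
(a)–(d): forbidden (ΔS).
(b)–(c): forbidden (parity, ΔS, ΔL).
(b)–(d): forbidden (parity, ΔL, ΔJ).
(c)–(d): forbidden (parity, ΔS).
Allowed pairs: 0 of 6.

0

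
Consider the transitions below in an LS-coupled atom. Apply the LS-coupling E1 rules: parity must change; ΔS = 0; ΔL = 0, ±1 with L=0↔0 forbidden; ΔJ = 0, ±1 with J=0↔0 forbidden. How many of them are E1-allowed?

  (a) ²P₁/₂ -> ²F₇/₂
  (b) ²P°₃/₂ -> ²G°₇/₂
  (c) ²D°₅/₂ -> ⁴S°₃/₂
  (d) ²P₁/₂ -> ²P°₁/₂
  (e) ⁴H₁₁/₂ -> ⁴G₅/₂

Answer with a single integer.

1

(a) forbidden (parity, ΔL, ΔJ fail)
(b) forbidden (parity, ΔL, ΔJ fail)
(c) forbidden (parity, ΔS, ΔL fail)
(d) allowed
(e) forbidden (parity, ΔJ fail)
Total allowed: 1 of 5.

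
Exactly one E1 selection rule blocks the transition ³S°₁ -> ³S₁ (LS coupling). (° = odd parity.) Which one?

Initial level: S=1, L=0, J=1, parity odd. Final level: S=1, L=0, J=1, parity even.
ΔL = 0, ±1 (not L=0↔0): L: 0 → 0, ΔL = +0 — fails.
ΔJ = 0, ±1 (not J=0↔0): J: 1 → 1, ΔJ = +0 — passes.
Parity must change: odd → even — passes.
ΔS = 0: S: 1 → 1 — passes.

the L=0 ↔ L=0 exclusion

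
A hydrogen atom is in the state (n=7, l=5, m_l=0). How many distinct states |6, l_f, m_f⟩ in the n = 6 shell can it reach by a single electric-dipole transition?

3

E1 requires Δl = ±1, so l_f ∈ {4, 6}; with 0 ≤ l_f ≤ n_f−1 = 5, the allowed l_f values are {4}.
For l_f = 4: m_f ∈ {m_i−1, m_i, m_i+1} ∩ [−4, 4] = {-1, 0, 1} → 3 states.
Total: 3.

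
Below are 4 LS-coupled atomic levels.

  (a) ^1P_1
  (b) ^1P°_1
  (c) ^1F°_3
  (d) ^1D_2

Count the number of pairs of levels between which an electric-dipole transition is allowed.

(a)–(b): allowed.
(a)–(c): forbidden (ΔL, ΔJ).
(a)–(d): forbidden (parity).
(b)–(c): forbidden (parity, ΔL, ΔJ).
(b)–(d): allowed.
(c)–(d): allowed.
Allowed pairs: 3 of 6.

3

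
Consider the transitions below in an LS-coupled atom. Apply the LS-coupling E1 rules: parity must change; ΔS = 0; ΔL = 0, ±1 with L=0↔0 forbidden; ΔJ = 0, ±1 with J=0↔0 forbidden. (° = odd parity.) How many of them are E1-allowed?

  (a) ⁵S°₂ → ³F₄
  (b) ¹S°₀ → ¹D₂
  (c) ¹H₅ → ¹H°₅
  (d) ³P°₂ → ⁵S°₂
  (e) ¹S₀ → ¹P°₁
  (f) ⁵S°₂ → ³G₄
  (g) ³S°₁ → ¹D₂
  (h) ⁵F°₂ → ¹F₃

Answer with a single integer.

2

(a) forbidden (ΔS, ΔL, ΔJ fail)
(b) forbidden (ΔL, ΔJ fail)
(c) allowed
(d) forbidden (parity, ΔS fail)
(e) allowed
(f) forbidden (ΔS, ΔL, ΔJ fail)
(g) forbidden (ΔS, ΔL fail)
(h) forbidden (ΔS fails)
Total allowed: 2 of 8.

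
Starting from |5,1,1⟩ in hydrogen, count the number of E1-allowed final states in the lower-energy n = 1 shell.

1

E1 requires Δl = ±1, so l_f ∈ {0, 2}; with 0 ≤ l_f ≤ n_f−1 = 0, the allowed l_f values are {0}.
For l_f = 0: m_f ∈ {m_i−1, m_i, m_i+1} ∩ [−0, 0] = {0} → 1 state.
Total: 1.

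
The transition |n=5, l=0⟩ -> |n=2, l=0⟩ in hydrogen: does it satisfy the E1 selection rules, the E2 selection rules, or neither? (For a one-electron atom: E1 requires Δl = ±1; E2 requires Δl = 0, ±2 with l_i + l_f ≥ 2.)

neither

Δl = 0 − 0 = +0; l_i + l_f = 0.
E1 (Δl = ±1): not satisfied.
E2 (Δl = 0,±2, l_i+l_f ≥ 2): not satisfied.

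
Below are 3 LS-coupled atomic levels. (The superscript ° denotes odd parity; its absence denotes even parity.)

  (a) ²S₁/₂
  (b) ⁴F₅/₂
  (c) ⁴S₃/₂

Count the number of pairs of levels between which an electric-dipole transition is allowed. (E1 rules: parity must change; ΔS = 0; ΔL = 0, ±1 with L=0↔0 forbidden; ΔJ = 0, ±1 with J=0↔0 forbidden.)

(a)–(b): forbidden (parity, ΔS, ΔL, ΔJ).
(a)–(c): forbidden (parity, ΔS, ΔL).
(b)–(c): forbidden (parity, ΔL).
Allowed pairs: 0 of 3.

0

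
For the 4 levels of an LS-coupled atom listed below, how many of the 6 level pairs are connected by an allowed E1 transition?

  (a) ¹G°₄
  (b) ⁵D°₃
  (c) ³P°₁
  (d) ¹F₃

(a)–(b): forbidden (parity, ΔS, ΔL).
(a)–(c): forbidden (parity, ΔS, ΔL, ΔJ).
(a)–(d): allowed.
(b)–(c): forbidden (parity, ΔS, ΔJ).
(b)–(d): forbidden (ΔS).
(c)–(d): forbidden (ΔS, ΔL, ΔJ).
Allowed pairs: 1 of 6.

1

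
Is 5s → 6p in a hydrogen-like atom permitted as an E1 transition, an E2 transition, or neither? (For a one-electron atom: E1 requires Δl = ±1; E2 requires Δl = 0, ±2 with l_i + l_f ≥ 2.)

E1

Δl = 1 − 0 = +1; l_i + l_f = 1.
E1 (Δl = ±1): satisfied.
E2 (Δl = 0,±2, l_i+l_f ≥ 2): not satisfied.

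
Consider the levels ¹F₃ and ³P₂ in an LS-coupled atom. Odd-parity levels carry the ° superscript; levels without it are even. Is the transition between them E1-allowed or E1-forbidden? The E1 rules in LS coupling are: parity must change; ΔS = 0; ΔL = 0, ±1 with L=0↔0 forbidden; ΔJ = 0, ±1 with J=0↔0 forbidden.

forbidden

Reading off the term symbols: S 0→1, L 3→1, J 3→2, parity even→even.
ΔJ = 0, ±1 (not J=0↔0): J: 3 → 2, ΔJ = -1 — ✓.
ΔS = 0: S: 0 → 1 — ✗.
ΔL = 0, ±1 (not L=0↔0): L: 3 → 1, ΔL = -2 — ✗.
Parity must change: even → even — ✗.
Rule(s) violated: parity, ΔS, ΔL.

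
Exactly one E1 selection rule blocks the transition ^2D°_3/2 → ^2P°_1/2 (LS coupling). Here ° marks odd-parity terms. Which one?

parity

Initial level: S=1/2, L=2, J=3/2, parity odd. Final level: S=1/2, L=1, J=1/2, parity odd.
Parity must change: odd → odd — fails.
ΔS = 0: S: 1/2 → 1/2 — passes.
ΔL = 0, ±1 (not L=0↔0): L: 2 → 1, ΔL = -1 — passes.
ΔJ = 0, ±1 (not J=0↔0): J: 3/2 → 1/2, ΔJ = -1 — passes.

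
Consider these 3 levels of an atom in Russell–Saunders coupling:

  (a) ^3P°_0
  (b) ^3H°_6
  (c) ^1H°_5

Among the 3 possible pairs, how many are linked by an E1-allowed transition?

(a)–(b): forbidden (parity, ΔL, ΔJ).
(a)–(c): forbidden (parity, ΔS, ΔL, ΔJ).
(b)–(c): forbidden (parity, ΔS).
Allowed pairs: 0 of 3.

0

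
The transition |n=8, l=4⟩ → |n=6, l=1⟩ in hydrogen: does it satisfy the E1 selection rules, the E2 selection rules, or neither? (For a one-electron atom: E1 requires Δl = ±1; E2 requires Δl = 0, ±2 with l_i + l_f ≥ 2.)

neither

Δl = 1 − 4 = -3; l_i + l_f = 5.
E1 (Δl = ±1): not satisfied.
E2 (Δl = 0,±2, l_i+l_f ≥ 2): not satisfied.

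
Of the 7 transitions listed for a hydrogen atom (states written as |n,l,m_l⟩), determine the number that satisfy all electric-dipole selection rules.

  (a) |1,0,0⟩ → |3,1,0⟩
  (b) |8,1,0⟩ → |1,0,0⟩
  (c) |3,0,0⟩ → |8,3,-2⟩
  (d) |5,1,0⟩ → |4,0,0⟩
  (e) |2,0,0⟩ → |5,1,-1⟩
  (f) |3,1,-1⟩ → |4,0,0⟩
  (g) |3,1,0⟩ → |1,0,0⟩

(a) allowed
(b) allowed
(c) forbidden — Δl = +3 (E1 requires Δl = ±1); Δm_l = -2 (E1 requires Δm_l = 0, ±1)
(d) allowed
(e) allowed
(f) allowed
(g) allowed
Total allowed: 6 of 7.

6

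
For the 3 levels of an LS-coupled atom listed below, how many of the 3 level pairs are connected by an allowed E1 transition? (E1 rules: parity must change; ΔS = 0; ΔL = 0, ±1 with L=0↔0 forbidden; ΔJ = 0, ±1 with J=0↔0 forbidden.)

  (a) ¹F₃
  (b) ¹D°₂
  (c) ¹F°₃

2

(a)–(b): allowed.
(a)–(c): allowed.
(b)–(c): forbidden (parity).
Allowed pairs: 2 of 3.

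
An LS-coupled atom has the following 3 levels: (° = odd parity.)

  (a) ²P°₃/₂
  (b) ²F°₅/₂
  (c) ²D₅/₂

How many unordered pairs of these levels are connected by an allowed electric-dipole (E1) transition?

2

(a)–(b): forbidden (parity, ΔL).
(a)–(c): allowed.
(b)–(c): allowed.
Allowed pairs: 2 of 3.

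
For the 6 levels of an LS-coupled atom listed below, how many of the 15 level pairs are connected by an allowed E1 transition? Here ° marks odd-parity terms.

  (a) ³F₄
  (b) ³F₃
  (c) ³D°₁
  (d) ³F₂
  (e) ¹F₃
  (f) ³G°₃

(a)–(b): forbidden (parity).
(a)–(c): forbidden (ΔJ).
(a)–(d): forbidden (parity, ΔJ).
(a)–(e): forbidden (parity, ΔS).
(a)–(f): allowed.
(b)–(c): forbidden (ΔJ).
(b)–(d): forbidden (parity).
(b)–(e): forbidden (parity, ΔS).
(b)–(f): allowed.
(c)–(d): allowed.
(c)–(e): forbidden (ΔS, ΔJ).
(c)–(f): forbidden (parity, ΔL, ΔJ).
(d)–(e): forbidden (parity, ΔS).
(d)–(f): allowed.
(e)–(f): forbidden (ΔS).
Allowed pairs: 4 of 15.

4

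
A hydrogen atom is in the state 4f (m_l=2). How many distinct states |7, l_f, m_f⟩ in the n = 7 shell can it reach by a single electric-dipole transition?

E1 requires Δl = ±1, so l_f ∈ {2, 4}; with 0 ≤ l_f ≤ n_f−1 = 6, the allowed l_f values are {2, 4}.
For l_f = 2: m_f ∈ {m_i−1, m_i, m_i+1} ∩ [−2, 2] = {1, 2} → 2 states.
For l_f = 4: m_f ∈ {m_i−1, m_i, m_i+1} ∩ [−4, 4] = {1, 2, 3} → 3 states.
Total: 5.

5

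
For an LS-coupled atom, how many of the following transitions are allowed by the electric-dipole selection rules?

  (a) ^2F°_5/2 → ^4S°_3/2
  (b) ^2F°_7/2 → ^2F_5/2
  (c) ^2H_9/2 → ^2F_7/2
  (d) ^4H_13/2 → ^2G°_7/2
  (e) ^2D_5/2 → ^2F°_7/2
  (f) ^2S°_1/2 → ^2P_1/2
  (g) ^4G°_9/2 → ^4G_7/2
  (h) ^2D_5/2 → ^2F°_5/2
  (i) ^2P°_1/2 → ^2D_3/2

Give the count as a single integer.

6

(a) forbidden (parity, ΔS, ΔL fail)
(b) allowed
(c) forbidden (parity, ΔL fail)
(d) forbidden (ΔS, ΔJ fail)
(e) allowed
(f) allowed
(g) allowed
(h) allowed
(i) allowed
Total allowed: 6 of 9.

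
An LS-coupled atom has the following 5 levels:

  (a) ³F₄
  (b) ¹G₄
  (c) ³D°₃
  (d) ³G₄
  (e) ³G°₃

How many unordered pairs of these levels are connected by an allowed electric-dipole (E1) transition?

3

(a)–(b): forbidden (parity, ΔS).
(a)–(c): allowed.
(a)–(d): forbidden (parity).
(a)–(e): allowed.
(b)–(c): forbidden (ΔS, ΔL).
(b)–(d): forbidden (parity, ΔS).
(b)–(e): forbidden (ΔS).
(c)–(d): forbidden (ΔL).
(c)–(e): forbidden (parity, ΔL).
(d)–(e): allowed.
Allowed pairs: 3 of 10.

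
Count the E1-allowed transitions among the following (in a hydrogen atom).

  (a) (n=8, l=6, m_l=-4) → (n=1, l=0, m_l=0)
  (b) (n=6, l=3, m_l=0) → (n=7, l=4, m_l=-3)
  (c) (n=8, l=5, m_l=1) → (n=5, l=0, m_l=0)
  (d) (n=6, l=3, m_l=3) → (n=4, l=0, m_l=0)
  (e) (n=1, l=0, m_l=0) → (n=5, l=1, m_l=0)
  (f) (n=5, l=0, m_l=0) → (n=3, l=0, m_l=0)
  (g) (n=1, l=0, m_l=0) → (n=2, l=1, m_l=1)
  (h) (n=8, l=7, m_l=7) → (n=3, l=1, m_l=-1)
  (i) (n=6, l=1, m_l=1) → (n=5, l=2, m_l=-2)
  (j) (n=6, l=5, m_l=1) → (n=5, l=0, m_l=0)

(a) forbidden — Δl = -6 (E1 requires Δl = ±1); Δm_l = +4 (E1 requires Δm_l = 0, ±1)
(b) forbidden — Δm_l = -3 (E1 requires Δm_l = 0, ±1)
(c) forbidden — Δl = -5 (E1 requires Δl = ±1)
(d) forbidden — Δl = -3 (E1 requires Δl = ±1); Δm_l = -3 (E1 requires Δm_l = 0, ±1)
(e) allowed
(f) forbidden — Δl = +0 (E1 requires Δl = ±1)
(g) allowed
(h) forbidden — Δl = -6 (E1 requires Δl = ±1); Δm_l = -8 (E1 requires Δm_l = 0, ±1)
(i) forbidden — Δm_l = -3 (E1 requires Δm_l = 0, ±1)
(j) forbidden — Δl = -5 (E1 requires Δl = ±1)
Total allowed: 2 of 10.

2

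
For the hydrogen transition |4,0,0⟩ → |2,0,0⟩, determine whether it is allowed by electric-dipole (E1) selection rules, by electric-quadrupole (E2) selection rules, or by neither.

Δl = 0 − 0 = +0; l_i + l_f = 0.
Δm_l = +0.
E1 (Δl = ±1, |Δm_l| ≤ 1): not satisfied.
E2 (Δl = 0,±2, l_i+l_f ≥ 2, |Δm_l| ≤ 2): not satisfied.

neither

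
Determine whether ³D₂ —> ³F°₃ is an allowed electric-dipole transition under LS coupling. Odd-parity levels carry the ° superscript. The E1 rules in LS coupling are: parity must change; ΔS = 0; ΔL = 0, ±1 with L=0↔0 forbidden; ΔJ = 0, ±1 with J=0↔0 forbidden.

Parity must change: even → odd — passes.
ΔS = 0: S: 1 → 1 — passes.
ΔL = 0, ±1 (not L=0↔0): L: 2 → 3, ΔL = +1 — passes.
ΔJ = 0, ±1 (not J=0↔0): J: 2 → 3, ΔJ = +1 — passes.
All four E1 rules are satisfied.

allowed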